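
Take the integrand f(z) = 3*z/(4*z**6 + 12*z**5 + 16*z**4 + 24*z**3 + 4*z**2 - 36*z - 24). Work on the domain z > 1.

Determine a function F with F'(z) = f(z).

The denominator factors as 4*(z - 1)*(z + 1)**2*(z + 2)*(z**2 + 3); partial fractions split f into directly integrable pieces: 3*(z - 9)/(448*(z**2 + 3)) + 1/(14*(z + 2)) - 3/(32*(z + 1)) + 3/(32*(z + 1)**2) + 1/(64*(z - 1)).
Check: d/dz[(14*z*log(z - 1) - 84*z*log(z + 1) + 64*z*log(z + 2) + 3*z*log(z**2 + 3) - 18*sqrt(3)*z*atan(sqrt(3)*z/3) + 14*log(z - 1) - 84*log(z + 1) + 64*log(z + 2) + 3*log(z**2 + 3) - 18*sqrt(3)*atan(sqrt(3)*z/3) - 84)/(896*z + 896)] = 3*z/(4*z**6 + 12*z**5 + 16*z**4 + 24*z**3 + 4*z**2 - 36*z - 24) = f(z).

An antiderivative is F(z) = (14*z*log(z - 1) - 84*z*log(z + 1) + 64*z*log(z + 2) + 3*z*log(z**2 + 3) - 18*sqrt(3)*z*atan(sqrt(3)*z/3) + 14*log(z - 1) - 84*log(z + 1) + 64*log(z + 2) + 3*log(z**2 + 3) - 18*sqrt(3)*atan(sqrt(3)*z/3) - 84)/(896*z + 896).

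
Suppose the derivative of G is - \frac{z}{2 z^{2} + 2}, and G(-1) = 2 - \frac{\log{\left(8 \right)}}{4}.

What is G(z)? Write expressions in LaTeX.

G'(z) matches the chain-rule pattern g'(h)*h' with inner function h(z) = 4 z^{2} + 4; substituting u = h(z) collapses the integral.
A general antiderivative is - \frac{\log{\left(4 z^{2} + 4 \right)}}{4} + C.
The condition gives C = 2 - \frac{\log{\left(8 \right)}}{4} - (- \frac{\log{\left(8 \right)}}{4}) = 2.
So G(z) = 2 - \frac{\log{\left(4 z^{2} + 4 \right)}}{4}.
Check: d/dz[2 - \frac{\log{\left(4 z^{2} + 4 \right)}}{4}] = - \frac{z}{2 z^{2} + 2} = G'(z).

G(z) = 2 - \frac{\log{\left(4 z^{2} + 4 \right)}}{4}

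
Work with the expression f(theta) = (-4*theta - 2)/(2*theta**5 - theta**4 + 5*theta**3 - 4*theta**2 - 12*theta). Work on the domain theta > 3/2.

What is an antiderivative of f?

An antiderivative is F(theta) = (250*log(theta) - 256*log(theta - 3/2) + 120*log(theta + 1) - 57*log(theta**2 + 4) + 252*atan(theta/2))/1500.

Factor the denominator (theta*(theta + 1)*(2*theta - 3)*(theta**2 + 4)) and decompose: f = -(19*theta - 84)/(250*(theta**2 + 4)) - 128/(375*(2*theta - 3)) + 2/(25*(theta + 1)) + 1/(6*theta); each piece integrates to a log, atan, or power term.
Check: d/dtheta[(250*log(theta) - 256*log(theta - 3/2) + 120*log(theta + 1) - 57*log(theta**2 + 4) + 252*atan(theta/2))/1500] = (-4*theta - 2)/(2*theta**5 - theta**4 + 5*theta**3 - 4*theta**2 - 12*theta) = f(theta).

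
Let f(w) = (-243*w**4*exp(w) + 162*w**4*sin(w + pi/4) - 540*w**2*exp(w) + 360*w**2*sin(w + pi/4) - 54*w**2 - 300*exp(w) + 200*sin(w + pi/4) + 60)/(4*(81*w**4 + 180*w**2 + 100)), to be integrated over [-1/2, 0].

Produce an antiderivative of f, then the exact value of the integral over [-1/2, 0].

Antiderivative: F(w) = w/(4*(3*w**2/2 + 5/3)) - 3*exp(w)/4 - cos(w + pi/4)/2; value = -135/196 - sqrt(2)/4 + 3*exp(-1/2)/4 + sin(1/2 + pi/4)/2

Since d/dw undoes antidifferentiation here, F'(w) = f(w) is required of F(w).
F(w) = w/(4*(3*w**2/2 + 5/3)) - 3*exp(w)/4 - cos(w + pi/4)/2 is an antiderivative of f.
Check: d/dw[w/(4*(3*w**2/2 + 5/3)) - 3*exp(w)/4 - cos(w + pi/4)/2] = (-243*w**4*exp(w) + 162*w**4*sin(w + pi/4) - 540*w**2*exp(w) + 360*w**2*sin(w + pi/4) - 54*w**2 - 300*exp(w) + 200*sin(w + pi/4) + 60)/(324*w**4 + 720*w**2 + 400), which equals f(w).
F(0) = -3/4 - sqrt(2)/4; F(-1/2) = -sin(1/2 + pi/4)/2 - 3*exp(-1/2)/4 - 3/49.
Integral = F(0) - F(-1/2) = -135/196 - sqrt(2)/4 + 3*exp(-1/2)/4 + sin(1/2 + pi/4)/2.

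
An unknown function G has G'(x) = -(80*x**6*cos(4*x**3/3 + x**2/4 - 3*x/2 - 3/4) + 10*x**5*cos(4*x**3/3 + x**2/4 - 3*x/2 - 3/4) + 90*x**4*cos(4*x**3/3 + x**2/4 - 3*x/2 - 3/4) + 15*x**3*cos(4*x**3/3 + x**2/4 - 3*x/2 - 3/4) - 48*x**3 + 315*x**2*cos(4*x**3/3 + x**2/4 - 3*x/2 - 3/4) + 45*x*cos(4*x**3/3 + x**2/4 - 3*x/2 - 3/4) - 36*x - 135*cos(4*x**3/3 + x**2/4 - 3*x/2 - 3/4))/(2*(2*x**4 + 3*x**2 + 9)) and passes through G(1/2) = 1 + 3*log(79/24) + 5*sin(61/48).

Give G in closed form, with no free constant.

Check a candidate G(x) by differentiating: d/dx[G] must match the given G'(x).
A general antiderivative is 3*log(2*x**4/3 + x**2 + 3) - 5*sin(4*x**3/3 + x**2/4 - 3*x/2 - 3/4) + C.
The condition gives C = 1 + 3*log(79/24) + 5*sin(61/48) - (3*log(79/24) + 5*sin(61/48)) = 1.
So G(x) = 3*log(2*x**4/3 + x**2 + 3) - 5*sin(4*x**3/3 + x**2/4 - 3*x/2 - 3/4) + 1.
Check: d/dx[3*log(2*x**4/3 + x**2 + 3) - 5*sin(4*x**3/3 + x**2/4 - 3*x/2 - 3/4) + 1] = (-80*x**6*cos(4*x**3/3 + x**2/4 - 3*x/2 - 3/4) - 10*x**5*cos(4*x**3/3 + x**2/4 - 3*x/2 - 3/4) - 90*x**4*cos(4*x**3/3 + x**2/4 - 3*x/2 - 3/4) - 15*x**3*cos(4*x**3/3 + x**2/4 - 3*x/2 - 3/4) + 48*x**3 - 315*x**2*cos(4*x**3/3 + x**2/4 - 3*x/2 - 3/4) - 45*x*cos(4*x**3/3 + x**2/4 - 3*x/2 - 3/4) + 36*x + 135*cos(4*x**3/3 + x**2/4 - 3*x/2 - 3/4))/(4*x**4 + 6*x**2 + 18), which equals G'(x).

G(x) = 3*log(2*x**4/3 + x**2 + 3) - 5*sin(4*x**3/3 + x**2/4 - 3*x/2 - 3/4) + 1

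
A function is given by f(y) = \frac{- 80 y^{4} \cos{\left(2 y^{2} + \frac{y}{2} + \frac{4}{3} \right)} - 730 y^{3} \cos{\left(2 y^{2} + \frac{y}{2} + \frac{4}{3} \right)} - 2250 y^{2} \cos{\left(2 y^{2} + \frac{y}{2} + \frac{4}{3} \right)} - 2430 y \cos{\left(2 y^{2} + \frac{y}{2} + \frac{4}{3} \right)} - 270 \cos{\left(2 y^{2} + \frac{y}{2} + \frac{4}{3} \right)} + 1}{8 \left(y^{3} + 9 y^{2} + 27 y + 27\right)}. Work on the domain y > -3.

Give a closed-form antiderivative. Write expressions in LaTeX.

An antiderivative is F(y) = - \frac{5 \sin{\left(2 y^{2} + \frac{y}{2} + \frac{4}{3} \right)}}{2} - \frac{1}{16 y^{2} + 96 y + 144}.

Recover f(y) by differentiating a candidate F(y); any mismatch rules it out.
Check: d/dy[- \frac{5 \sin{\left(2 y^{2} + \frac{y}{2} + \frac{4}{3} \right)}}{2} - \frac{1}{16 y^{2} + 96 y + 144}] = \frac{- 80 y^{4} \cos{\left(2 y^{2} + \frac{y}{2} + \frac{4}{3} \right)} - 730 y^{3} \cos{\left(2 y^{2} + \frac{y}{2} + \frac{4}{3} \right)} - 2250 y^{2} \cos{\left(2 y^{2} + \frac{y}{2} + \frac{4}{3} \right)} - 2430 y \cos{\left(2 y^{2} + \frac{y}{2} + \frac{4}{3} \right)} - 270 \cos{\left(2 y^{2} + \frac{y}{2} + \frac{4}{3} \right)} + 1}{8 y^{3} + 72 y^{2} + 216 y + 216}, which equals f(y).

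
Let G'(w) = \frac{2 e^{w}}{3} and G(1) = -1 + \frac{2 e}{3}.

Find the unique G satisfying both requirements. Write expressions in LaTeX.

The proposed G(w) is checked by its d/dw: the result must match the given G'(w).
A general antiderivative is \frac{2 e^{w}}{3} + C.
The condition gives C = -1 + \frac{2 e}{3} - (\frac{2 e}{3}) = -1.
So G(w) = \frac{2 e^{w}}{3} - 1.
Check: d/dw[\frac{2 e^{w}}{3} - 1] = \frac{2 e^{w}}{3} = G'(w).

G(w) = \frac{2 e^{w}}{3} - 1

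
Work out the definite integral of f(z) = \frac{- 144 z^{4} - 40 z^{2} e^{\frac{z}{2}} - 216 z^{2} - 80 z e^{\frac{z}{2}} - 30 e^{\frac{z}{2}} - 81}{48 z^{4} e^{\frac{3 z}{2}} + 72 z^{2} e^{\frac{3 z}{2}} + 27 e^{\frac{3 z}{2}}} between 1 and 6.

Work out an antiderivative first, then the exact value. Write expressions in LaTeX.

Antiderivative: F(z) = - 2 \left(- e^{- \frac{z}{2}} - \frac{5}{3 \left(4 z^{2} + 3\right)}\right) e^{- z}; value = - \frac{2}{e^{\frac{3}{2}}} - \frac{10}{21 e} + \frac{10}{441 e^{6}} + \frac{2}{e^{9}}

f has the shape u'v + uv' for u = 2 e^{- \frac{z}{2}} + \frac{10}{3 \left(4 z^{2} + 3\right)} and v = e^{- z} — it is the derivative of the product u*v.
F(z) = - 2 \left(- e^{- \frac{z}{2}} - \frac{5}{3 \left(4 z^{2} + 3\right)}\right) e^{- z} is an antiderivative of f.
Check: d/dz[- 2 \left(- e^{- \frac{z}{2}} - \frac{5}{3 \left(4 z^{2} + 3\right)}\right) e^{- z}] = \frac{- 144 z^{4} - 40 z^{2} e^{\frac{z}{2}} - 216 z^{2} - 80 z e^{\frac{z}{2}} - 30 e^{\frac{z}{2}} - 81}{48 z^{4} e^{\frac{3 z}{2}} + 72 z^{2} e^{\frac{3 z}{2}} + 27 e^{\frac{3 z}{2}}} = f(z).
F(6) = \frac{10}{441 e^{6}} + \frac{2}{e^{9}}; F(1) = \frac{10}{21 e} + \frac{2}{e^{\frac{3}{2}}}.
Integral = F(6) - F(1) = - \frac{2}{e^{\frac{3}{2}}} - \frac{10}{21 e} + \frac{10}{441 e^{6}} + \frac{2}{e^{9}}.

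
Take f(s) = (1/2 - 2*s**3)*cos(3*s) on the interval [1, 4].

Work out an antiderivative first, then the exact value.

Differentiate the proposed F(s) back; it has to land on f(s) exactly.
F(s) = (-36*s**3*sin(3*s) - 36*s**2*cos(3*s) + 24*s*sin(3*s) + 9*sin(3*s) + 8*cos(3*s))/54 is an antiderivative of f.
Check: d/ds[(-36*s**3*sin(3*s) - 36*s**2*cos(3*s) + 24*s*sin(3*s) + 9*sin(3*s) + 8*cos(3*s))/54] = -2*s**3*cos(3*s) + cos(3*s)/2, which equals f(s).
F(4) = -284*cos(12)/27 - 733*sin(12)/18; F(1) = -sin(3)/18 - 14*cos(3)/27.
Integral = F(4) - F(1) = -284*cos(12)/27 + 14*cos(3)/27 + sin(3)/18 - 733*sin(12)/18.

Antiderivative: F(s) = (-36*s**3*sin(3*s) - 36*s**2*cos(3*s) + 24*s*sin(3*s) + 9*sin(3*s) + 8*cos(3*s))/54; value = -284*cos(12)/27 + 14*cos(3)/27 + sin(3)/18 - 733*sin(12)/18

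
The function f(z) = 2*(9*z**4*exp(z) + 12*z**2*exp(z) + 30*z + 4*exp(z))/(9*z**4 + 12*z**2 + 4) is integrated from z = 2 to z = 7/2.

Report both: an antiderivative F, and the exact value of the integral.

Antiderivative: F(z) = 2*(3*z**2*exp(z) + 2*exp(z) - 5)/(3*z**2 + 2); value = -2*exp(2) + 99/217 + 2*exp(7/2)

A candidate is checked by its d/dz: the result must match f(z).
F(z) = 2*(3*z**2*exp(z) + 2*exp(z) - 5)/(3*z**2 + 2) is an antiderivative of f.
Check: d/dz[2*(3*z**2*exp(z) + 2*exp(z) - 5)/(3*z**2 + 2)] = (18*z**4*exp(z) + 24*z**2*exp(z) + 60*z + 8*exp(z))/(9*z**4 + 12*z**2 + 4), which equals f(z).
F(7/2) = -8/31 + 2*exp(7/2); F(2) = -5/7 + 2*exp(2).
Integral = F(7/2) - F(2) = -2*exp(2) + 99/217 + 2*exp(7/2).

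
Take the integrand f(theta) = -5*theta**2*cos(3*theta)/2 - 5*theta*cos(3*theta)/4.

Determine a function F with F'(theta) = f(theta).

An antiderivative is F(theta) = -5*(18*theta**2*sin(3*theta) + 9*theta*sin(3*theta) + 12*theta*cos(3*theta) - 4*sin(3*theta) + 3*cos(3*theta))/108.

Integrate term by term and add the pieces.
Check: d/dtheta[-5*(18*theta**2*sin(3*theta) + 9*theta*sin(3*theta) + 12*theta*cos(3*theta) - 4*sin(3*theta) + 3*cos(3*theta))/108] = -5*theta**2*cos(3*theta)/2 - 5*theta*cos(3*theta)/4 = f(theta).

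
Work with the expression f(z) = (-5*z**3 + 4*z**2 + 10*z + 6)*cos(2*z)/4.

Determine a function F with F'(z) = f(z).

A candidate is checked by its d/dz: the result must match f(z).
Check: d/dz[-5*z**3*sin(2*z)/8 + z**2*sin(2*z)/2 - 15*z**2*cos(2*z)/16 + 35*z*sin(2*z)/16 + z*cos(2*z)/2 + sin(2*z)/2 + 35*cos(2*z)/32] = -5*z**3*cos(2*z)/4 + z**2*cos(2*z) + 5*z*cos(2*z)/2 + 3*cos(2*z)/2, which equals f(z).

An antiderivative is F(z) = -5*z**3*sin(2*z)/8 + z**2*sin(2*z)/2 - 15*z**2*cos(2*z)/16 + 35*z*sin(2*z)/16 + z*cos(2*z)/2 + sin(2*z)/2 + 35*cos(2*z)/32.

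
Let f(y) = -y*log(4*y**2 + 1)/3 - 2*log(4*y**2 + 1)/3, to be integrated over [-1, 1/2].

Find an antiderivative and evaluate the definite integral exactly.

Integrate term by term and add the pieces.
F(y) = (4*y**2 + 4*y*(-y - 4)*log(4*y**2 + 1) + 32*y - log(y**2 + 1/4) - 16*atan(2*y))/24 is an antiderivative of f.
Check: d/dy[(4*y**2 + 4*y*(-y - 4)*log(4*y**2 + 1) + 32*y - log(y**2 + 1/4) - 16*atan(2*y))/24] = -y*log(4*y**2 + 1)/3 - 2*log(4*y**2 + 1)/3 = f(y).
F(1/2) = -pi/6 - log(2)/3 + 17/24; F(-1) = -7/6 - log(5/4)/24 + 2*atan(2)/3 + log(5)/2.
Integral = F(1/2) - F(-1) = -log(5)/2 - 2*atan(2)/3 - pi/6 - log(2)/3 + log(5/4)/24 + 15/8.

Antiderivative: F(y) = (4*y**2 + 4*y*(-y - 4)*log(4*y**2 + 1) + 32*y - log(y**2 + 1/4) - 16*atan(2*y))/24; value = -log(5)/2 - 2*atan(2)/3 - pi/6 - log(2)/3 + log(5/4)/24 + 15/8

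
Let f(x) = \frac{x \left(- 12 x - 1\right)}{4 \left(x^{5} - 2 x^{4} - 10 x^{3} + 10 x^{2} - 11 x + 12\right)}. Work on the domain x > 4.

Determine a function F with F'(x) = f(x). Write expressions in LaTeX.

An antiderivative is F(x) = \frac{- 224 \log{\left(x - 4 \right)} + 221 \log{\left(x - 1 \right)} - 153 \log{\left(x + 3 \right)} + 78 \log{\left(x^{2} + 1 \right)} + 216 \operatorname{atan}{\left(x \right)}}{1632}.

Factor the denominator (4 \left(x - 4\right) \left(x - 1\right) \left(x + 3\right) \left(x^{2} + 1\right)) and decompose: f = \frac{13 x + 18}{136 \left(x^{2} + 1\right)} - \frac{3}{32 \left(x + 3\right)} + \frac{13}{96 \left(x - 1\right)} - \frac{7}{51 \left(x - 4\right)}; each piece integrates to a log, atan, or power term.
Check: d/dx[\frac{- 224 \log{\left(x - 4 \right)} + 221 \log{\left(x - 1 \right)} - 153 \log{\left(x + 3 \right)} + 78 \log{\left(x^{2} + 1 \right)} + 216 \operatorname{atan}{\left(x \right)}}{1632}] = \frac{- 12 x^{2} - x}{4 x^{5} - 8 x^{4} - 40 x^{3} + 40 x^{2} - 44 x + 48}, which equals f(x).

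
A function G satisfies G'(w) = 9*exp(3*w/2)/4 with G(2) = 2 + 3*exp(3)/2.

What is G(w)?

G(w) = 3*exp(3*w/2)/2 + 2

Any candidate G(w) must reproduce the stated G'(w) exactly.
A general antiderivative is 3*exp(3*w/2)/2 + C.
The condition gives C = 2 + 3*exp(3)/2 - (3*exp(3)/2) = 2.
So G(w) = 3*exp(3*w/2)/2 + 2.
Check: d/dw[3*exp(3*w/2)/2 + 2] = 9*exp(3*w/2)/4 = G'(w).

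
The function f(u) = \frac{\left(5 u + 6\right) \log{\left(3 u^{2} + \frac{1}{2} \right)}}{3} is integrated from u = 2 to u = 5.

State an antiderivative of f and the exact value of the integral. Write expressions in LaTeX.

Antiderivative: F(u) = \frac{30 u^{2} \log{\left(3 u^{2} + \frac{1}{2} \right)} - 30 u^{2} + 72 u \log{\left(3 u^{2} + \frac{1}{2} \right)} - 144 u + 5 \log{\left(u^{2} + \frac{1}{6} \right)} + 24 \sqrt{6} \operatorname{atan}{\left(\sqrt{6} u \right)}}{36}; value = - \frac{59}{2} - \frac{22 \log{\left(\frac{25}{2} \right)}}{3} - \frac{2 \sqrt{6} \operatorname{atan}{\left(2 \sqrt{6} \right)}}{3} - \frac{5 \log{\left(\frac{25}{6} \right)}}{36} + \frac{5 \log{\left(\frac{151}{6} \right)}}{36} + \frac{2 \sqrt{6} \operatorname{atan}{\left(5 \sqrt{6} \right)}}{3} + \frac{185 \log{\left(\frac{151}{2} \right)}}{6}

An antiderivative F(u) passes only if d/du[F] lands on f(u) exactly.
F(u) = \frac{30 u^{2} \log{\left(3 u^{2} + \frac{1}{2} \right)} - 30 u^{2} + 72 u \log{\left(3 u^{2} + \frac{1}{2} \right)} - 144 u + 5 \log{\left(u^{2} + \frac{1}{6} \right)} + 24 \sqrt{6} \operatorname{atan}{\left(\sqrt{6} u \right)}}{36} is an antiderivative of f.
Check: d/du[\frac{30 u^{2} \log{\left(3 u^{2} + \frac{1}{2} \right)} - 30 u^{2} + 72 u \log{\left(3 u^{2} + \frac{1}{2} \right)} - 144 u + 5 \log{\left(u^{2} + \frac{1}{6} \right)} + 24 \sqrt{6} \operatorname{atan}{\left(\sqrt{6} u \right)}}{36}] = \frac{5 u \log{\left(3 u^{2} + \frac{1}{2} \right)}}{3} + 2 \log{\left(3 u^{2} + \frac{1}{2} \right)}, which equals f(u).
F(5) = - \frac{245}{6} + \frac{5 \log{\left(\frac{151}{6} \right)}}{36} + \frac{2 \sqrt{6} \operatorname{atan}{\left(5 \sqrt{6} \right)}}{3} + \frac{185 \log{\left(\frac{151}{2} \right)}}{6}; F(2) = - \frac{34}{3} + \frac{5 \log{\left(\frac{25}{6} \right)}}{36} + \frac{2 \sqrt{6} \operatorname{atan}{\left(2 \sqrt{6} \right)}}{3} + \frac{22 \log{\left(\frac{25}{2} \right)}}{3}.
Integral = F(5) - F(2) = - \frac{59}{2} - \frac{22 \log{\left(\frac{25}{2} \right)}}{3} - \frac{2 \sqrt{6} \operatorname{atan}{\left(2 \sqrt{6} \right)}}{3} - \frac{5 \log{\left(\frac{25}{6} \right)}}{36} + \frac{5 \log{\left(\frac{151}{6} \right)}}{36} + \frac{2 \sqrt{6} \operatorname{atan}{\left(5 \sqrt{6} \right)}}{3} + \frac{185 \log{\left(\frac{151}{2} \right)}}{6}.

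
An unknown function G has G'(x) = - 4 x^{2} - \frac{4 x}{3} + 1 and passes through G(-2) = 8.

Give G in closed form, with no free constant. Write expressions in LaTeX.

The integrand splits into summands that can be handled one at a time.
A general antiderivative is - \frac{4 x^{3}}{3} - \frac{2 x^{2}}{3} + x + C.
The condition gives C = 8 - (6) = 2.
So G(x) = - \frac{4 x^{3} + 2 x^{2} - 3 x - 6}{3}.
Check: d/dx[- \frac{4 x^{3} + 2 x^{2} - 3 x - 6}{3}] = - 4 x^{2} - \frac{4 x}{3} + 1 = G'(x).

G(x) = - \frac{4 x^{3} + 2 x^{2} - 3 x - 6}{3}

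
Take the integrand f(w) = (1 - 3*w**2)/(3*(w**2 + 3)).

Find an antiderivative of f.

An antiderivative is F(w) = -w + 10*sqrt(3)*atan(sqrt(3)*w/3)/9.

Check any antiderivative F(w) by computing F'(w) and comparing it with f(w).
Check: d/dw[-w + 10*sqrt(3)*atan(sqrt(3)*w/3)/9] = (1 - 3*w**2)/(3*w**2 + 9), which equals f(w).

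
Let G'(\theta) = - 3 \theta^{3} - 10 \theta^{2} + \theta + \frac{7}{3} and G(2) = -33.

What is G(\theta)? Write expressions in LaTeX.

G(\theta) = - \frac{3 \theta^{4}}{4} - \frac{10 \theta^{3}}{3} + \frac{\theta^{2}}{2} + \frac{7 \theta}{3} - 1

The integrand splits into summands that can be handled one at a time.
A general antiderivative is - \frac{3 \theta^{4}}{4} - \frac{10 \theta^{3}}{3} + \frac{\theta^{2}}{2} + \frac{7 \theta}{3} - 1 + C.
The condition gives C = -33 - (-33) = 0.
So G(\theta) = - \frac{3 \theta^{4}}{4} - \frac{10 \theta^{3}}{3} + \frac{\theta^{2}}{2} + \frac{7 \theta}{3} - 1.
Check: d/d\theta[- \frac{3 \theta^{4}}{4} - \frac{10 \theta^{3}}{3} + \frac{\theta^{2}}{2} + \frac{7 \theta}{3} - 1] = - 3 \theta^{3} - 10 \theta^{2} + \theta + \frac{7}{3} = G'(\theta).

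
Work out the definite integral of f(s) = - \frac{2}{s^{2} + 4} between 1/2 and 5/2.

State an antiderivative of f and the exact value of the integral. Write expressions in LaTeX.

Antiderivative: F(s) = - \operatorname{atan}{\left(\frac{s}{2} \right)}; value = - \operatorname{atan}{\left(\frac{5}{4} \right)} + \operatorname{atan}{\left(\frac{1}{4} \right)}

Differentiate the proposed F(s) back; it has to land on f(s) exactly.
F(s) = - \operatorname{atan}{\left(\frac{s}{2} \right)} is an antiderivative of f.
Check: d/ds[- \operatorname{atan}{\left(\frac{s}{2} \right)}] = - \frac{2}{s^{2} + 4} = f(s).
F(5/2) = - \operatorname{atan}{\left(\frac{5}{4} \right)}; F(1/2) = - \operatorname{atan}{\left(\frac{1}{4} \right)}.
Integral = F(5/2) - F(1/2) = - \operatorname{atan}{\left(\frac{5}{4} \right)} + \operatorname{atan}{\left(\frac{1}{4} \right)}.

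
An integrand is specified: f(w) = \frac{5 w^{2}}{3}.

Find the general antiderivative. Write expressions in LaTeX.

F(w) = \frac{5 w^{3}}{9} + C

Since d/dw undoes antidifferentiation here, F'(w) = f(w) is required of F(w).
Check: d/dw[\frac{5 w^{3}}{9}] = \frac{5 w^{2}}{3} = f(w).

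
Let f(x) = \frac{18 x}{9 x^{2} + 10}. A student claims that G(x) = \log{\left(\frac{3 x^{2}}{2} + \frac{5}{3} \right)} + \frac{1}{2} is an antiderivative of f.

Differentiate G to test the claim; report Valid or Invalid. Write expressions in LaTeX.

Valid: G'(x) = f(x).

d/dx[G] = \frac{18 x}{9 x^{2} + 10}
This equals f(x) exactly, so the claim holds.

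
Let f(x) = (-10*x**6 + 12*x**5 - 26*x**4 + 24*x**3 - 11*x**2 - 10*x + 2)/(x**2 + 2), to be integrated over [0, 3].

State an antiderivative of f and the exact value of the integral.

Check any antiderivative F(x) by computing F'(x) and comparing it with f(x).
F(x) = -2*x**5 + 3*x**4 - 2*x**3 + x - 5*log(x**2/2 + 1) is an antiderivative of f.
Check: d/dx[-2*x**5 + 3*x**4 - 2*x**3 + x - 5*log(x**2/2 + 1)] = (-10*x**6 + 12*x**5 - 26*x**4 + 24*x**3 - 11*x**2 - 10*x + 2)/(x**2 + 2) = f(x).
F(3) = -294 - 5*log(11/2); F(0) = 0.
Integral = F(3) - F(0) = -294 - 5*log(11/2).

Antiderivative: F(x) = -2*x**5 + 3*x**4 - 2*x**3 + x - 5*log(x**2/2 + 1); value = -294 - 5*log(11/2)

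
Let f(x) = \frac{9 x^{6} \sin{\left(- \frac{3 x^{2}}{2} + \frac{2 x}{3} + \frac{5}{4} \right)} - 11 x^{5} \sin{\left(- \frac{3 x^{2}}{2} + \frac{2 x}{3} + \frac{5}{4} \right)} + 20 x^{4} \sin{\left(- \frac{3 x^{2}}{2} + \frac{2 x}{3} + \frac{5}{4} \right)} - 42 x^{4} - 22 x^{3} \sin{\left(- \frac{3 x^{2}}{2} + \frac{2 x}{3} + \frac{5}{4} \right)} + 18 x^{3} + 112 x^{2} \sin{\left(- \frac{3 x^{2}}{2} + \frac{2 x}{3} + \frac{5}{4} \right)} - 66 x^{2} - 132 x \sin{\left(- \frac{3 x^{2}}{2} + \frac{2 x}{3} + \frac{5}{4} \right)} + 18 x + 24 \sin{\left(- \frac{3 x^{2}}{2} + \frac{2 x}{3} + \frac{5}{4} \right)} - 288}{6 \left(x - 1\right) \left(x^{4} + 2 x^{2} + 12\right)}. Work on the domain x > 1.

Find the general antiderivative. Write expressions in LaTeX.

A first test for any F(x): its x-derivative must equal f(x) identically.
Check: d/dx[\frac{- 16 \log{\left(2 x - 2 \right)} - 3 \log{\left(\frac{x^{4}}{2} + x^{2} + 6 \right)} + 2 \cos{\left(- \frac{3 x^{2}}{2} + \frac{2 x}{3} + \frac{5}{4} \right)}}{4}] = \frac{9 x^{6} \sin{\left(- \frac{3 x^{2}}{2} + \frac{2 x}{3} + \frac{5}{4} \right)} - 11 x^{5} \sin{\left(- \frac{3 x^{2}}{2} + \frac{2 x}{3} + \frac{5}{4} \right)} + 20 x^{4} \sin{\left(- \frac{3 x^{2}}{2} + \frac{2 x}{3} + \frac{5}{4} \right)} - 42 x^{4} - 22 x^{3} \sin{\left(- \frac{3 x^{2}}{2} + \frac{2 x}{3} + \frac{5}{4} \right)} + 18 x^{3} + 112 x^{2} \sin{\left(- \frac{3 x^{2}}{2} + \frac{2 x}{3} + \frac{5}{4} \right)} - 66 x^{2} - 132 x \sin{\left(- \frac{3 x^{2}}{2} + \frac{2 x}{3} + \frac{5}{4} \right)} + 18 x + 24 \sin{\left(- \frac{3 x^{2}}{2} + \frac{2 x}{3} + \frac{5}{4} \right)} - 288}{6 x^{5} - 6 x^{4} + 12 x^{3} - 12 x^{2} + 72 x - 72}, which equals f(x).

F(x) = \frac{- 16 \log{\left(2 x - 2 \right)} - 3 \log{\left(\frac{x^{4}}{2} + x^{2} + 6 \right)} + 2 \cos{\left(- \frac{3 x^{2}}{2} + \frac{2 x}{3} + \frac{5}{4} \right)}}{4} + C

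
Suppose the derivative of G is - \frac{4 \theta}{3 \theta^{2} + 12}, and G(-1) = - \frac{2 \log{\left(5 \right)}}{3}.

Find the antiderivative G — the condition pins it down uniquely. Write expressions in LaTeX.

G(\theta) = - \frac{2 \log{\left(\theta^{2} + 4 \right)}}{3}

The substitution u = \theta^{2} + 4 works: G'(\theta) is exactly (dG/du)*(du/d\theta) for that inner function.
A general antiderivative is - \frac{2 \log{\left(\theta^{2} + 4 \right)}}{3} + C.
The condition gives C = - \frac{2 \log{\left(5 \right)}}{3} - (- \frac{2 \log{\left(5 \right)}}{3}) = 0.
So G(\theta) = - \frac{2 \log{\left(\theta^{2} + 4 \right)}}{3}.
Check: d/d\theta[- \frac{2 \log{\left(\theta^{2} + 4 \right)}}{3}] = - \frac{4 \theta}{3 \theta^{2} + 12} = G'(\theta).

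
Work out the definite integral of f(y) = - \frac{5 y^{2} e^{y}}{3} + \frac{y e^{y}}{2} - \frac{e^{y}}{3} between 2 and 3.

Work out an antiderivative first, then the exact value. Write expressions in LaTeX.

Antiderivative: F(y) = \frac{\left(- 10 y^{2} + 23 y - 25\right) e^{y}}{6}; value = - \frac{23 e^{3}}{3} + \frac{19 e^{2}}{6}

Recognize the product-rule pattern: f = u'v + uv' with u = - \frac{5 y^{2}}{3} + \frac{23 y}{6} - \frac{25}{6}, v = e^{y}, so integration by parts undoes it.
F(y) = \frac{\left(- 10 y^{2} + 23 y - 25\right) e^{y}}{6} is an antiderivative of f.
Check: d/dy[\frac{\left(- 10 y^{2} + 23 y - 25\right) e^{y}}{6}] = - \frac{5 y^{2} e^{y}}{3} + \frac{y e^{y}}{2} - \frac{e^{y}}{3} = f(y).
F(3) = - \frac{23 e^{3}}{3}; F(2) = - \frac{19 e^{2}}{6}.
Integral = F(3) - F(2) = - \frac{23 e^{3}}{3} + \frac{19 e^{2}}{6}.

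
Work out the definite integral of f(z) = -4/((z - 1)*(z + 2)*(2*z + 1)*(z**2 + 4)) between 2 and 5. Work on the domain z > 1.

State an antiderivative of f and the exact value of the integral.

The denominator factors as (z - 1)*(z + 2)*(2*z + 1)*(z**2 + 4); partial fractions split f into directly integrable pieces: -(11*z - 14)/(170*(z**2 + 4)) + 64/(153*(2*z + 1)) - 1/(18*(z + 2)) - 4/(45*(z - 1)).
F(z) = -4*log(z - 1)/45 + 32*log(z + 1/2)/153 - log(z + 2)/18 - 11*log(z**2 + 4)/340 + 7*atan(z/2)/170 is an antiderivative of f.
Check: d/dz[-4*log(z - 1)/45 + 32*log(z + 1/2)/153 - log(z + 2)/18 - 11*log(z**2 + 4)/340 + 7*atan(z/2)/170] = -4/(2*z**5 + 3*z**4 + 5*z**3 + 10*z**2 - 12*z - 8), which equals f(z).
F(5) = -4*log(4)/45 - 11*log(29)/340 - log(7)/18 + 7*atan(5/2)/170 + 32*log(11/2)/153; F(2) = -log(4)/18 - 11*log(8)/340 + 7*pi/680 + 32*log(5/2)/153.
Integral = F(5) - F(2) = -32*log(5/2)/153 - 11*log(29)/340 - log(7)/18 - log(4)/30 - 7*pi/680 + 7*atan(5/2)/170 + 11*log(8)/340 + 32*log(11/2)/153.

Antiderivative: F(z) = -4*log(z - 1)/45 + 32*log(z + 1/2)/153 - log(z + 2)/18 - 11*log(z**2 + 4)/340 + 7*atan(z/2)/170; value = -32*log(5/2)/153 - 11*log(29)/340 - log(7)/18 - log(4)/30 - 7*pi/680 + 7*atan(5/2)/170 + 11*log(8)/340 + 32*log(11/2)/153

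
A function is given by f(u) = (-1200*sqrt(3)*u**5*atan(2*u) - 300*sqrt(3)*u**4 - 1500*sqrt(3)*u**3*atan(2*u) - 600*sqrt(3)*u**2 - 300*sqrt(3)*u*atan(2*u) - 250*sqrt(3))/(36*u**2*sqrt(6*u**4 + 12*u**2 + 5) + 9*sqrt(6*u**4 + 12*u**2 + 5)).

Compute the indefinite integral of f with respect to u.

Recognize the product-rule pattern: f = v'r + vr' with v = -25*sqrt(2*u**4 + 4*u**2 + 5/3)/3, r = atan(2*u), so integration by parts undoes it.
Check: d/du[-25*sqrt(3)*sqrt(6*u**4 + 12*u**2 + 5)*atan(2*u)/9] = (-1200*sqrt(3)*u**5*atan(2*u) - 300*sqrt(3)*u**4 - 1500*sqrt(3)*u**3*atan(2*u) - 600*sqrt(3)*u**2 - 300*sqrt(3)*u*atan(2*u) - 250*sqrt(3))/(36*u**2*sqrt(6*u**4 + 12*u**2 + 5) + 9*sqrt(6*u**4 + 12*u**2 + 5)) = f(u).

F(u) = -25*sqrt(3)*sqrt(6*u**4 + 12*u**2 + 5)*atan(2*u)/9 + C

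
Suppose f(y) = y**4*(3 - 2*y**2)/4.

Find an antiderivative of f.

An antiderivative is F(y) = y**5*(21 - 10*y**2)/140.

Since d/dy undoes antidifferentiation here, F'(y) = f(y) is required of F(y).
Check: d/dy[y**5*(21 - 10*y**2)/140] = -y**6/2 + 3*y**4/4, which equals f(y).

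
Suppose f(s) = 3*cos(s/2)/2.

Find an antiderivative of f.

An antiderivative is F(s) = 3*sin(s/2).

Any candidate F(s) must reproduce f(s) exactly when differentiated.
Check: d/ds[3*sin(s/2)] = 3*cos(s/2)/2 = f(s).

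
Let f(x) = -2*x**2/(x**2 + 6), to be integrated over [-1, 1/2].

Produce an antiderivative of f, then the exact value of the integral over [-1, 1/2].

An antiderivative F(x) passes only if d/dx[F] lands on f(x) exactly.
F(x) = -2*(x - sqrt(6)*atan(sqrt(6)*x/6)) is an antiderivative of f.
Check: d/dx[-2*(x - sqrt(6)*atan(sqrt(6)*x/6))] = -2*x**2/(x**2 + 6) = f(x).
F(1/2) = -1 + 2*sqrt(6)*atan(sqrt(6)/12); F(-1) = -2*sqrt(6)*atan(sqrt(6)/6) + 2.
Integral = F(1/2) - F(-1) = -3 + 2*sqrt(6)*atan(sqrt(6)/12) + 2*sqrt(6)*atan(sqrt(6)/6).

Antiderivative: F(x) = -2*(x - sqrt(6)*atan(sqrt(6)*x/6)); value = -3 + 2*sqrt(6)*atan(sqrt(6)/12) + 2*sqrt(6)*atan(sqrt(6)/6)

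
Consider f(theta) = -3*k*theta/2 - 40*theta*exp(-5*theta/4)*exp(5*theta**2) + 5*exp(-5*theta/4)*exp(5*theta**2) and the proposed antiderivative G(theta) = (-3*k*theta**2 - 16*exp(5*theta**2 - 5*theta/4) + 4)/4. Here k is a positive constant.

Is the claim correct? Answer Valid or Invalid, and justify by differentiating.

Valid - the claim checks out under differentiation.

d/dtheta[G] = -3*k*theta/2 - 40*theta*exp(-5*theta/4)*exp(5*theta**2) + 5*exp(-5*theta/4)*exp(5*theta**2)
This equals f(theta) exactly, so the claim holds.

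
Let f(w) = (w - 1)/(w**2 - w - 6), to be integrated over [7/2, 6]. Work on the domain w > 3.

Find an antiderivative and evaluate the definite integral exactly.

Factor the denominator ((w - 3)*(w + 2)) and decompose: f = 3/(5*(w + 2)) + 2/(5*(w - 3)); each piece integrates to a log, atan, or power term.
F(w) = (2*log(w - 3) + 3*log(w + 2))/5 is an antiderivative of f.
Check: d/dw[(2*log(w - 3) + 3*log(w + 2))/5] = (w - 1)/(w**2 - w - 6) = f(w).
F(6) = 2*log(3)/5 + 3*log(8)/5; F(7/2) = -2*log(2)/5 + 3*log(11/2)/5.
Integral = F(6) - F(7/2) = -3*log(11/2)/5 + 2*log(2)/5 + 2*log(3)/5 + 3*log(8)/5.

Antiderivative: F(w) = (2*log(w - 3) + 3*log(w + 2))/5; value = -3*log(11/2)/5 + 2*log(2)/5 + 2*log(3)/5 + 3*log(8)/5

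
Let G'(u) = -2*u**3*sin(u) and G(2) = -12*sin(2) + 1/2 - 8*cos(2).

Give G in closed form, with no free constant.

Check a candidate G(u) by differentiating: d/du[G] must match the given G'(u).
A general antiderivative is 2*u**3*cos(u) - 6*u**2*sin(u) - 12*u*cos(u) + 12*sin(u) + C.
The condition gives C = -12*sin(2) + 1/2 - 8*cos(2) - (-12*sin(2) - 8*cos(2)) = 1/2.
So G(u) = 2*u**3*cos(u) - 6*u**2*sin(u) - 12*u*cos(u) + 12*sin(u) + 1/2.
Check: d/du[2*u**3*cos(u) - 6*u**2*sin(u) - 12*u*cos(u) + 12*sin(u) + 1/2] = -2*u**3*sin(u) = G'(u).

G(u) = 2*u**3*cos(u) - 6*u**2*sin(u) - 12*u*cos(u) + 12*sin(u) + 1/2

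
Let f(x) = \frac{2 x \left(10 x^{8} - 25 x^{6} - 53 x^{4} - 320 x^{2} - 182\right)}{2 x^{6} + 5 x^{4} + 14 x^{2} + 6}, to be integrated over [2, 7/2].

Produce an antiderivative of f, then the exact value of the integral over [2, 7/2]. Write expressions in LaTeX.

A candidate is checked by its d/dx: the result must match f(x).
F(x) = \frac{5 \left(x^{2} - 5\right)^{2}}{2} - 3 \log{\left(4 x^{2} + 2 \right)} + 2 \log{\left(\frac{x^{4}}{2} + x^{2} + 3 \right)} is an antiderivative of f.
Check: d/dx[\frac{5 \left(x^{2} - 5\right)^{2}}{2} - 3 \log{\left(4 x^{2} + 2 \right)} + 2 \log{\left(\frac{x^{4}}{2} + x^{2} + 3 \right)}] = \frac{20 x^{9} - 50 x^{7} - 106 x^{5} - 640 x^{3} - 364 x}{2 x^{6} + 5 x^{4} + 14 x^{2} + 6}, which equals f(x).
F(7/2) = - 3 \log{\left(51 \right)} + 2 \log{\left(\frac{2889}{32} \right)} + \frac{4205}{32}; F(2) = - 3 \log{\left(18 \right)} + \frac{5}{2} + 2 \log{\left(15 \right)}.
Integral = F(7/2) - F(2) = - 3 \log{\left(51 \right)} - 2 \log{\left(15 \right)} + 3 \log{\left(18 \right)} + 2 \log{\left(\frac{2889}{32} \right)} + \frac{4125}{32}.

Antiderivative: F(x) = \frac{5 \left(x^{2} - 5\right)^{2}}{2} - 3 \log{\left(4 x^{2} + 2 \right)} + 2 \log{\left(\frac{x^{4}}{2} + x^{2} + 3 \right)}; value = - 3 \log{\left(51 \right)} - 2 \log{\left(15 \right)} + 3 \log{\left(18 \right)} + 2 \log{\left(\frac{2889}{32} \right)} + \frac{4125}{32}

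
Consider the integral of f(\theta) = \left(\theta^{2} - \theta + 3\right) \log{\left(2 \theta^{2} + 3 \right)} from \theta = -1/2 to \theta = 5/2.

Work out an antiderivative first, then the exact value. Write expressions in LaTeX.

Antiderivative: F(\theta) = \frac{\theta^{3} \log{\left(2 \theta^{2} + 3 \right)}}{3} - \frac{2 \theta^{3}}{9} - \frac{\theta^{2} \log{\left(2 \theta^{2} + 3 \right)}}{2} + \frac{\theta^{2}}{2} + 3 \theta \log{\left(2 \theta^{2} + 3 \right)} - 5 \theta - \frac{3 \log{\left(\theta^{2} + \frac{3}{2} \right)}}{4} + \frac{5 \sqrt{6} \operatorname{atan}{\left(\frac{\sqrt{6} \theta}{3} \right)}}{2}; value = - \frac{31}{2} - \frac{3 \log{\left(\frac{31}{4} \right)}}{4} + \frac{3 \log{\left(\frac{7}{4} \right)}}{4} + \frac{5 \log{\left(\frac{7}{2} \right)}}{3} + \frac{5 \sqrt{6} \operatorname{atan}{\left(\frac{\sqrt{6}}{6} \right)}}{2} + \frac{5 \sqrt{6} \operatorname{atan}{\left(\frac{5 \sqrt{6}}{6} \right)}}{2} + \frac{115 \log{\left(\frac{31}{2} \right)}}{12}

Any candidate F(\theta) must reproduce f(\theta) exactly when differentiated.
F(\theta) = \frac{\theta^{3} \log{\left(2 \theta^{2} + 3 \right)}}{3} - \frac{2 \theta^{3}}{9} - \frac{\theta^{2} \log{\left(2 \theta^{2} + 3 \right)}}{2} + \frac{\theta^{2}}{2} + 3 \theta \log{\left(2 \theta^{2} + 3 \right)} - 5 \theta - \frac{3 \log{\left(\theta^{2} + \frac{3}{2} \right)}}{4} + \frac{5 \sqrt{6} \operatorname{atan}{\left(\frac{\sqrt{6} \theta}{3} \right)}}{2} is an antiderivative of f.
Check: d/d\theta[\frac{\theta^{3} \log{\left(2 \theta^{2} + 3 \right)}}{3} - \frac{2 \theta^{3}}{9} - \frac{\theta^{2} \log{\left(2 \theta^{2} + 3 \right)}}{2} + \frac{\theta^{2}}{2} + 3 \theta \log{\left(2 \theta^{2} + 3 \right)} - 5 \theta - \frac{3 \log{\left(\theta^{2} + \frac{3}{2} \right)}}{4} + \frac{5 \sqrt{6} \operatorname{atan}{\left(\frac{\sqrt{6} \theta}{3} \right)}}{2}] = \theta^{2} \log{\left(2 \theta^{2} + 3 \right)} - \theta \log{\left(2 \theta^{2} + 3 \right)} + 3 \log{\left(2 \theta^{2} + 3 \right)}, which equals f(\theta).
F(5/2) = - \frac{925}{72} - \frac{3 \log{\left(\frac{31}{4} \right)}}{4} + \frac{5 \sqrt{6} \operatorname{atan}{\left(\frac{5 \sqrt{6}}{6} \right)}}{2} + \frac{115 \log{\left(\frac{31}{2} \right)}}{12}; F(-1/2) = - \frac{5 \sqrt{6} \operatorname{atan}{\left(\frac{\sqrt{6}}{6} \right)}}{2} - \frac{5 \log{\left(\frac{7}{2} \right)}}{3} - \frac{3 \log{\left(\frac{7}{4} \right)}}{4} + \frac{191}{72}.
Integral = F(5/2) - F(-1/2) = - \frac{31}{2} - \frac{3 \log{\left(\frac{31}{4} \right)}}{4} + \frac{3 \log{\left(\frac{7}{4} \right)}}{4} + \frac{5 \log{\left(\frac{7}{2} \right)}}{3} + \frac{5 \sqrt{6} \operatorname{atan}{\left(\frac{\sqrt{6}}{6} \right)}}{2} + \frac{5 \sqrt{6} \operatorname{atan}{\left(\frac{5 \sqrt{6}}{6} \right)}}{2} + \frac{115 \log{\left(\frac{31}{2} \right)}}{12}.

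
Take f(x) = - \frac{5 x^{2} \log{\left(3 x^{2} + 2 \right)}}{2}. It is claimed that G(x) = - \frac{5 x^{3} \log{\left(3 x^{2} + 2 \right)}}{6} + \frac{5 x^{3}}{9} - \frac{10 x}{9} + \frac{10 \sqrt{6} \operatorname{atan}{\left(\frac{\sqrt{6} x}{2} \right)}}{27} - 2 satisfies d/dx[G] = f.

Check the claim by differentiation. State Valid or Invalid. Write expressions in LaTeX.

d/dx[G] = - \frac{5 x^{2} \log{\left(3 x^{2} + 2 \right)}}{2}
This equals f(x) exactly, so the claim holds.

Valid: G'(x) = f(x).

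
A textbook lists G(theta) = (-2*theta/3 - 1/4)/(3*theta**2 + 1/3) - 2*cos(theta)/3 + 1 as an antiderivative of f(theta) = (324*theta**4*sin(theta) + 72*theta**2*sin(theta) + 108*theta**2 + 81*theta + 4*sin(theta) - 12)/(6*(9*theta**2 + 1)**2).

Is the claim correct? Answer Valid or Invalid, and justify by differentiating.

d/dtheta[G] = (324*theta**4*sin(theta) + 72*theta**2*sin(theta) + 108*theta**2 + 81*theta + 4*sin(theta) - 12)/(486*theta**4 + 108*theta**2 + 6)
This equals f(theta) exactly, so the claim holds.

Valid. The derivative of G reproduces f.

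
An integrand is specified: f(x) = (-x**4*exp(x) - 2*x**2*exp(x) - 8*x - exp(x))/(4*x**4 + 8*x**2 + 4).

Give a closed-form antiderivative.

A first test for any F(x): its x-derivative must equal f(x) identically.
Check: d/dx[(-(x**2 + 1)*exp(x) + 4)/(4*(x**2 + 1))] = (-x**4*exp(x) - 2*x**2*exp(x) - 8*x - exp(x))/(4*x**4 + 8*x**2 + 4) = f(x).

An antiderivative is F(x) = (-(x**2 + 1)*exp(x) + 4)/(4*(x**2 + 1)).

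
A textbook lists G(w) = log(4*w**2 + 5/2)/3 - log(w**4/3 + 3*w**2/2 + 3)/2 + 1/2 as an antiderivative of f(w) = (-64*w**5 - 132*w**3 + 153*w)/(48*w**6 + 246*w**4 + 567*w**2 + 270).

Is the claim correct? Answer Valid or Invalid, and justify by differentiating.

Valid - the claim checks out under differentiation.

d/dw[G] = (-64*w**5 - 132*w**3 + 153*w)/(48*w**6 + 246*w**4 + 567*w**2 + 270)
This equals f(w) exactly, so the claim holds.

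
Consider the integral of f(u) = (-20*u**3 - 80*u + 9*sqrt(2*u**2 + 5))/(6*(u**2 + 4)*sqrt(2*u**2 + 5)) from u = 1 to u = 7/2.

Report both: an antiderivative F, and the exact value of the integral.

Whatever form F(u) takes, F'(u) = f(u) is non-negotiable.
F(u) = -5*sqrt(2*u**2 + 5)/3 + 3*atan(u/2)/4 is an antiderivative of f.
Check: d/du[-5*sqrt(2*u**2 + 5)/3 + 3*atan(u/2)/4] = (-20*u**3 - 80*u + 9*sqrt(2*u**2 + 5))/(6*u**2*sqrt(2*u**2 + 5) + 24*sqrt(2*u**2 + 5)), which equals f(u).
F(7/2) = -5*sqrt(118)/6 + 3*atan(7/4)/4; F(1) = -5*sqrt(7)/3 + 3*atan(1/2)/4.
Integral = F(7/2) - F(1) = -5*sqrt(118)/6 - 3*atan(1/2)/4 + 3*atan(7/4)/4 + 5*sqrt(7)/3.

Antiderivative: F(u) = -5*sqrt(2*u**2 + 5)/3 + 3*atan(u/2)/4; value = -5*sqrt(118)/6 - 3*atan(1/2)/4 + 3*atan(7/4)/4 + 5*sqrt(7)/3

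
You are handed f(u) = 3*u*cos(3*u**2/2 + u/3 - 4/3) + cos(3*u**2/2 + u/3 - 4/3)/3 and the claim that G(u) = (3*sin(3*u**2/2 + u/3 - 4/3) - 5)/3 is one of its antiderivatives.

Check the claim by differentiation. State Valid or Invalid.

Valid - the claim checks out under differentiation.

d/du[G] = 3*u*cos(3*u**2/2 + u/3 - 4/3) + cos(3*u**2/2 + u/3 - 4/3)/3
This equals f(u) exactly, so the claim holds.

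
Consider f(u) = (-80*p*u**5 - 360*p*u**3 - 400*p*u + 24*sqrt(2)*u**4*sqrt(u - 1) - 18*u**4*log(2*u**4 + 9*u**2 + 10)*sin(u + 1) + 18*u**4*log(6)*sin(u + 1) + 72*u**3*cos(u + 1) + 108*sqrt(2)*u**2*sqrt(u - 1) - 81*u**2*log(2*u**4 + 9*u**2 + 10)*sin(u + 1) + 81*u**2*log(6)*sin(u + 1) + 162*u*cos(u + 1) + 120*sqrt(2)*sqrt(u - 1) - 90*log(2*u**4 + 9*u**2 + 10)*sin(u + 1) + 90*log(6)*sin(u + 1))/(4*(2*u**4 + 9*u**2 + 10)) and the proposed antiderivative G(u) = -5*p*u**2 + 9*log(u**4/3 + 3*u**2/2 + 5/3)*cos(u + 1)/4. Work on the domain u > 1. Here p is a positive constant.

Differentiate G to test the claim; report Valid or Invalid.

d/du[G] = (-80*p*u**5 - 360*p*u**3 - 400*p*u - 18*u**4*log(2*u**4 + 9*u**2 + 10)*sin(u + 1) + 18*u**4*log(6)*sin(u + 1) + 72*u**3*cos(u + 1) - 81*u**2*log(2*u**4 + 9*u**2 + 10)*sin(u + 1) + 81*u**2*log(6)*sin(u + 1) + 162*u*cos(u + 1) - 90*log(2*u**4 + 9*u**2 + 10)*sin(u + 1) + 90*log(6)*sin(u + 1))/(8*u**4 + 36*u**2 + 40)
d/du[G] - f(u) = -3*sqrt(2)*sqrt(u - 1) != 0.

Invalid: d/du[G] - f = -3*sqrt(2)*sqrt(u - 1), which is not 0.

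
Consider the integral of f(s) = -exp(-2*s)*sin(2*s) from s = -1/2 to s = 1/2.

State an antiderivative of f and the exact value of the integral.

Antiderivative: F(s) = (sin(2*s) + cos(2*s))*exp(-2*s)/4; value = -exp(1)*cos(1)/4 + exp(-1)*cos(1)/4 + exp(-1)*sin(1)/4 + exp(1)*sin(1)/4

An antiderivative F(s) passes only if d/ds[F] lands on f(s) exactly.
F(s) = (sin(2*s) + cos(2*s))*exp(-2*s)/4 is an antiderivative of f.
Check: d/ds[(sin(2*s) + cos(2*s))*exp(-2*s)/4] = -exp(-2*s)*sin(2*s) = f(s).
F(1/2) = exp(-1)*cos(1)/4 + exp(-1)*sin(1)/4; F(-1/2) = -exp(1)*sin(1)/4 + exp(1)*cos(1)/4.
Integral = F(1/2) - F(-1/2) = -exp(1)*cos(1)/4 + exp(-1)*cos(1)/4 + exp(-1)*sin(1)/4 + exp(1)*sin(1)/4.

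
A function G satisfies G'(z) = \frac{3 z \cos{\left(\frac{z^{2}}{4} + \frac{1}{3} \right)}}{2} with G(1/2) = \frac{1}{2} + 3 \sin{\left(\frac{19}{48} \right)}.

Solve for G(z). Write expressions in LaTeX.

G(z) = \frac{6 \sin{\left(\frac{z^{2}}{4} + \frac{1}{3} \right)} + 1}{2}

G'(z) matches the chain-rule pattern g'(h)*h' with inner function h(z) = \frac{z^{2}}{4} + \frac{1}{3}; substituting u = h(z) collapses the integral.
A general antiderivative is 3 \sin{\left(\frac{z^{2}}{4} + \frac{1}{3} \right)} + C.
The condition gives C = \frac{1}{2} + 3 \sin{\left(\frac{19}{48} \right)} - (3 \sin{\left(\frac{19}{48} \right)}) = \frac{1}{2}.
So G(z) = \frac{6 \sin{\left(\frac{z^{2}}{4} + \frac{1}{3} \right)} + 1}{2}.
Check: d/dz[\frac{6 \sin{\left(\frac{z^{2}}{4} + \frac{1}{3} \right)} + 1}{2}] = \frac{3 z \cos{\left(\frac{z^{2}}{4} + \frac{1}{3} \right)}}{2} = G'(z).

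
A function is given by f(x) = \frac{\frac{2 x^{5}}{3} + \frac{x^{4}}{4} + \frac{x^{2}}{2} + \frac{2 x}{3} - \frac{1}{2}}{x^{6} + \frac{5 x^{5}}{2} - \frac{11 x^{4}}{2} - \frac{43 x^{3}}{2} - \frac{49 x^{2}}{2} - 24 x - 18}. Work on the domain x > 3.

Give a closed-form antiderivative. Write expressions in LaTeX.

The denominator factors as 6 \left(x - 3\right) \left(x + 2\right)^{2} \left(2 x + 3\right) \left(x^{2} + 1\right); partial fractions split f into directly integrable pieces: - \frac{813 x + 659}{19500 \left(x^{2} + 1\right)} + \frac{89}{39 \left(2 x + 3\right)} - \frac{3}{5 \left(x + 2\right)} - \frac{103}{75 \left(x + 2\right)^{2}} + \frac{251}{1500 \left(x - 3\right)}.
Check: d/dx[\frac{251 \log{\left(x - 3 \right)}}{1500} + \frac{89 \log{\left(x + \frac{3}{2} \right)}}{78} - \frac{3 \log{\left(x + 2 \right)}}{5} - \frac{271 \log{\left(x^{2} + 1 \right)}}{13000} - \frac{659 \operatorname{atan}{\left(x \right)}}{19500} + \frac{103}{75 x + 150}] = \frac{8 x^{5} + 3 x^{4} + 6 x^{2} + 8 x - 6}{12 x^{6} + 30 x^{5} - 66 x^{4} - 258 x^{3} - 294 x^{2} - 288 x - 216}, which equals f(x).

An antiderivative is F(x) = \frac{251 \log{\left(x - 3 \right)}}{1500} + \frac{89 \log{\left(x + \frac{3}{2} \right)}}{78} - \frac{3 \log{\left(x + 2 \right)}}{5} - \frac{271 \log{\left(x^{2} + 1 \right)}}{13000} - \frac{659 \operatorname{atan}{\left(x \right)}}{19500} + \frac{103}{75 x + 150}.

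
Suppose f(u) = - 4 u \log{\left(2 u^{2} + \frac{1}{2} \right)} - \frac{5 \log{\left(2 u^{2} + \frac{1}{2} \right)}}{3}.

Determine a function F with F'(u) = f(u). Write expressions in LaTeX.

An antiderivative is F(u) = 2 u^{2} + \frac{10 u}{3} + \left(- 2 u^{2} - \frac{5 u}{3}\right) \log{\left(2 u^{2} + \frac{1}{2} \right)} - \frac{\log{\left(u^{2} + \frac{1}{4} \right)}}{2} - \frac{5 \operatorname{atan}{\left(2 u \right)}}{3}.

The integrand splits into summands that can be handled one at a time.
Check: d/du[2 u^{2} + \frac{10 u}{3} + \left(- 2 u^{2} - \frac{5 u}{3}\right) \log{\left(2 u^{2} + \frac{1}{2} \right)} - \frac{\log{\left(u^{2} + \frac{1}{4} \right)}}{2} - \frac{5 \operatorname{atan}{\left(2 u \right)}}{3}] = - 4 u \log{\left(2 u^{2} + \frac{1}{2} \right)} - \frac{5 \log{\left(2 u^{2} + \frac{1}{2} \right)}}{3} = f(u).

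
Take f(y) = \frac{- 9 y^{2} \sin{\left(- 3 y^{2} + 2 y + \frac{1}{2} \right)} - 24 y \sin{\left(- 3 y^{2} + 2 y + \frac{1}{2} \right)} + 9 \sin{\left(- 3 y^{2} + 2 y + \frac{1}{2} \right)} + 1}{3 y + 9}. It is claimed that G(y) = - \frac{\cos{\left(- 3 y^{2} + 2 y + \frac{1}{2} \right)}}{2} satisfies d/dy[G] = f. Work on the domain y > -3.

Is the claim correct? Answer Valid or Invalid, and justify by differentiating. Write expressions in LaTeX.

Invalid: d/dy[G] - f = - \frac{1}{3 y + 9}, which is not 0.

d/dy[G] = - 3 y \sin{\left(- 3 y^{2} + 2 y + \frac{1}{2} \right)} + \sin{\left(- 3 y^{2} + 2 y + \frac{1}{2} \right)}
d/dy[G] - f(y) = - \frac{1}{3 y + 9} != 0.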